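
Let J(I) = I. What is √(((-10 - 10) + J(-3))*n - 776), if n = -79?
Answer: √1041 ≈ 32.265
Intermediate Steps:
√(((-10 - 10) + J(-3))*n - 776) = √(((-10 - 10) - 3)*(-79) - 776) = √((-20 - 3)*(-79) - 776) = √(-23*(-79) - 776) = √(1817 - 776) = √1041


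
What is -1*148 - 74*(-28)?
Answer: 1924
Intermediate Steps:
-1*148 - 74*(-28) = -148 + 2072 = 1924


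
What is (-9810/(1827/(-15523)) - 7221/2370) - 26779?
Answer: 9071818449/160370 ≈ 56568.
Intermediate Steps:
(-9810/(1827/(-15523)) - 7221/2370) - 26779 = (-9810/(1827*(-1/15523)) - 7221*1/2370) - 26779 = (-9810/(-1827/15523) - 2407/790) - 26779 = (-9810*(-15523/1827) - 2407/790) - 26779 = (16920070/203 - 2407/790) - 26779 = 13366366679/160370 - 26779 = 9071818449/160370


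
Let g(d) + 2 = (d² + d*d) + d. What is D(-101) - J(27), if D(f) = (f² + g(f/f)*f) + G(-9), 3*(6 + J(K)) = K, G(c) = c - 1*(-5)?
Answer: 10093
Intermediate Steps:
G(c) = 5 + c (G(c) = c + 5 = 5 + c)
J(K) = -6 + K/3
g(d) = -2 + d + 2*d² (g(d) = -2 + ((d² + d*d) + d) = -2 + ((d² + d²) + d) = -2 + (2*d² + d) = -2 + (d + 2*d²) = -2 + d + 2*d²)
D(f) = -4 + f + f² (D(f) = (f² + (-2 + f/f + 2*(f/f)²)*f) + (5 - 9) = (f² + (-2 + 1 + 2*1²)*f) - 4 = (f² + (-2 + 1 + 2*1)*f) - 4 = (f² + (-2 + 1 + 2)*f) - 4 = (f² + 1*f) - 4 = (f² + f) - 4 = (f + f²) - 4 = -4 + f + f²)
D(-101) - J(27) = (-4 - 101 + (-101)²) - (-6 + (⅓)*27) = (-4 - 101 + 10201) - (-6 + 9) = 10096 - 1*3 = 10096 - 3 = 10093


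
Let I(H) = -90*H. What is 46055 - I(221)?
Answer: 65945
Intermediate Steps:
46055 - I(221) = 46055 - (-90)*221 = 46055 - 1*(-19890) = 46055 + 19890 = 65945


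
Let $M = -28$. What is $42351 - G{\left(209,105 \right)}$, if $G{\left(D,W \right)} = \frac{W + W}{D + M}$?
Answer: $\frac{7665321}{181} \approx 42350.0$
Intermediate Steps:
$G{\left(D,W \right)} = \frac{2 W}{-28 + D}$ ($G{\left(D,W \right)} = \frac{W + W}{D - 28} = \frac{2 W}{-28 + D}$)
$42351 - G{\left(209,105 \right)} = 42351 - 2 \cdot 105 \frac{1}{-28 + 209} = 42351 - 2 \cdot 105 \cdot \frac{1}{181} = 42351 - \frac{210}{181} = \frac{7665321}{181}$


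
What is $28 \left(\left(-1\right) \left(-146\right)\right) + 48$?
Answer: $4136$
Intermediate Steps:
$28 \left(\left(-1\right) \left(-146\right)\right) + 48 = 28 \cdot 146 + 48 = 4088 + 48 = 4136$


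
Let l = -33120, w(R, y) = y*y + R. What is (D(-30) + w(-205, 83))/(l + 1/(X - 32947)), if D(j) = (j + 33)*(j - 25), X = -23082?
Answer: -365253051/1855680481 ≈ -0.19683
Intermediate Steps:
w(R, y) = R + y**2 (w(R, y) = y**2 + R = R + y**2)
D(j) = (-25 + j)*(33 + j) (D(j) = (33 + j)*(-25 + j) = (-25 + j)*(33 + j))
(D(-30) + w(-205, 83))/(l + 1/(X - 32947)) = ((-825 + (-30)**2 + 8*(-30)) + (-205 + 83**2))/(-33120 + 1/(-23082 - 32947)) = ((-825 + 900 - 240) + (-205 + 6889))/(-33120 + 1/(-56029)) = (-165 + 6684)/(-33120 - 1/56029) = 6519/(-1855680481/56029) = 6519*(-56029/1855680481) = -365253051/1855680481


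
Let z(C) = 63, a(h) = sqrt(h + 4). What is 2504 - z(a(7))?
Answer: 2441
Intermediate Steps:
a(h) = sqrt(4 + h)
2504 - z(a(7)) = 2504 - 1*63 = 2504 - 63 = 2441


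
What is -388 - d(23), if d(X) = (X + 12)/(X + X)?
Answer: -17883/46 ≈ -388.76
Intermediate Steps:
d(X) = (12 + X)/(2*X) (d(X) = (12 + X)/((2*X)) = (12 + X)*(1/(2*X)) = (12 + X)/(2*X))
-388 - d(23) = -388 - (12 + 23)/(2*23) = -388 - 35/(2*23) = -388 - 1*35/46 = -388 - 35/46 = -17883/46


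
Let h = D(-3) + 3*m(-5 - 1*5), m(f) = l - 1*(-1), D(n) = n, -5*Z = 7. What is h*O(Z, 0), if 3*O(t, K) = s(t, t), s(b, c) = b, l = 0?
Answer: 0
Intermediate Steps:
Z = -7/5 (Z = -⅕*7 = -7/5 ≈ -1.4000)
O(t, K) = t/3
m(f) = 1 (m(f) = 0 - 1*(-1) = 0 + 1 = 1)
h = 0 (h = -3 + 3*1 = -3 + 3 = 0)
h*O(Z, 0) = 0*((⅓)*(-7/5)) = 0*(-7/15) = 0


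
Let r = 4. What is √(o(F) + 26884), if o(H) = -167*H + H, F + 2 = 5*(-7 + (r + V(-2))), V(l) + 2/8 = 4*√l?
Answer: √(119654 - 13280*I*√2)/2 ≈ 173.48 - 13.532*I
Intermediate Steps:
V(l) = -¼ + 4*√l
F = -73/4 + 20*I*√2 (F = -2 + 5*(-7 + (4 + (-¼ + 4*√(-2)))) = -2 + 5*(-7 + (4 + (-¼ + 4*(I*√2)))) = -2 + 5*(-7 + (4 + (-¼ + 4*I*√2))) = -2 + 5*(-7 + (15/4 + 4*I*√2)) = -2 + 5*(-13/4 + 4*I*√2) = -2 + (-65/4 + 20*I*√2) = -73/4 + 20*I*√2 ≈ -18.25 + 28.284*I)
o(H) = -166*H
√(o(F) + 26884) = √(-166*(-73/4 + 20*I*√2) + 26884) = √((6059/2 - 3320*I*√2) + 26884) = √(59827/2 - 3320*I*√2)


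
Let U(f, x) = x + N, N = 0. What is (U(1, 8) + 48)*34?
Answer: 1904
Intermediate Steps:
U(f, x) = x (U(f, x) = x + 0 = x)
(U(1, 8) + 48)*34 = (8 + 48)*34 = 56*34 = 1904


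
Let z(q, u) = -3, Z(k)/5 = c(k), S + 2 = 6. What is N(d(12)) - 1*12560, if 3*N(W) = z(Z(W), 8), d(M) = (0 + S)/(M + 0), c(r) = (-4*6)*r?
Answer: -12561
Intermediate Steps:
S = 4 (S = -2 + 6 = 4)
c(r) = -24*r
Z(k) = -120*k (Z(k) = 5*(-24*k) = -120*k)
d(M) = 4/M (d(M) = (0 + 4)/(M + 0) = 4/M)
N(W) = -1 (N(W) = (⅓)*(-3) = -1)
N(d(12)) - 1*12560 = -1 - 1*12560 = -1 - 12560 = -12561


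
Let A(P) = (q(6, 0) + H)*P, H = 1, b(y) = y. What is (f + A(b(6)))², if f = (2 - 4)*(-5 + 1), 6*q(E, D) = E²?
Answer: 2500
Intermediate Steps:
q(E, D) = E²/6
f = 8 (f = -2*(-4) = 8)
A(P) = 7*P (A(P) = ((⅙)*6² + 1)*P = ((⅙)*36 + 1)*P = (6 + 1)*P = 7*P)
(f + A(b(6)))² = (8 + 7*6)² = (8 + 42)² = 50² = 2500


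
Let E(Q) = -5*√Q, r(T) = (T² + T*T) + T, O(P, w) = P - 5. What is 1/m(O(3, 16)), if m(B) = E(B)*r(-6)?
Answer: I*√2/660 ≈ 0.0021427*I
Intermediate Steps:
O(P, w) = -5 + P
r(T) = T + 2*T² (r(T) = (T² + T²) + T = 2*T² + T = T + 2*T²)
m(B) = -330*√B (m(B) = (-5*√B)*(-6*(1 + 2*(-6))) = (-5*√B)*(-6*(1 - 12)) = (-5*√B)*(-6*(-11)) = -5*√B*66 = -330*√B)
1/m(O(3, 16)) = 1/(-330*√(-5 + 3)) = 1/(-330*I*√2) = I*√2/660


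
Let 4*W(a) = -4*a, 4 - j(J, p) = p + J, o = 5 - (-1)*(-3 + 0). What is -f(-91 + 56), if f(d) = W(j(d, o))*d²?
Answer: 45325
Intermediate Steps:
o = 2 (o = 5 - (-1)*(-3) = 5 - 1*3 = 5 - 3 = 2)
j(J, p) = 4 - J - p (j(J, p) = 4 - (p + J) = 4 - (J + p) = 4 + (-J - p) = 4 - J - p)
W(a) = -a (W(a) = (-4*a)/4 = -a)
f(d) = d²*(-2 + d) (f(d) = (-(4 - d - 1*2))*d² = (-(4 - d - 2))*d² = (-(2 - d))*d² = (-2 + d)*d² = d²*(-2 + d))
-f(-91 + 56) = -(-91 + 56)²*(-2 + (-91 + 56)) = -(-35)²*(-2 - 35) = -1225*(-37) = -1*(-45325) = 45325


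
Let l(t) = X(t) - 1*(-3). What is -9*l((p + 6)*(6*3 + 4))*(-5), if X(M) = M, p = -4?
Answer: 2115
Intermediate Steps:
l(t) = 3 + t (l(t) = t - 1*(-3) = t + 3 = 3 + t)
-9*l((p + 6)*(6*3 + 4))*(-5) = -9*(3 + (-4 + 6)*(6*3 + 4))*(-5) = -9*(3 + 2*(18 + 4))*(-5) = -9*(3 + 2*22)*(-5) = -9*(3 + 44)*(-5) = -9*47*(-5) = -423*(-5) = 2115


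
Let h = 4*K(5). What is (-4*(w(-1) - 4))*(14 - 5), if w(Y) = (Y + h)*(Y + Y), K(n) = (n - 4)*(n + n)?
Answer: 2952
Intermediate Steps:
K(n) = 2*n*(-4 + n) (K(n) = (-4 + n)*(2*n) = 2*n*(-4 + n))
h = 40 (h = 4*(2*5*(-4 + 5)) = 4*(2*5*1) = 4*10 = 40)
w(Y) = 2*Y*(40 + Y) (w(Y) = (Y + 40)*(Y + Y) = (40 + Y)*(2*Y) = 2*Y*(40 + Y))
(-4*(w(-1) - 4))*(14 - 5) = (-4*(2*(-1)*(40 - 1) - 4))*(14 - 5) = -4*(2*(-1)*39 - 4)*9 = -4*(-78 - 4)*9 = -4*(-82)*9 = 328*9 = 2952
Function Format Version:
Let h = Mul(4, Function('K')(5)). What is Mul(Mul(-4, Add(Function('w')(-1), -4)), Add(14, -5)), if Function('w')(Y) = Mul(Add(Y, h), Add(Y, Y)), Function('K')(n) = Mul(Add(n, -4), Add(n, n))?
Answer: 2952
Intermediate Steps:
Function('K')(n) = Mul(2, n, Add(-4, n)) (Function('K')(n) = Mul(Add(-4, n), Mul(2, n)) = Mul(2, n, Add(-4, n)))
h = 40 (h = Mul(4, Mul(2, 5, Add(-4, 5))) = Mul(4, Mul(2, 5, 1)) = Mul(4, 10) = 40)
Function('w')(Y) = Mul(2, Y, Add(40, Y)) (Function('w')(Y) = Mul(Add(Y, 40), Add(Y, Y)) = Mul(Add(40, Y), Mul(2, Y)) = Mul(2, Y, Add(40, Y)))
Mul(Mul(-4, Add(Function('w')(-1), -4)), Add(14, -5)) = Mul(Mul(-4, Add(Mul(2, -1, Add(40, -1)), -4)), Add(14, -5)) = Mul(Mul(-4, Add(Mul(2, -1, 39), -4)), 9) = Mul(Mul(-4, Add(-78, -4)), 9) = Mul(Mul(-4, -82), 9) = Mul(328, 9) = 2952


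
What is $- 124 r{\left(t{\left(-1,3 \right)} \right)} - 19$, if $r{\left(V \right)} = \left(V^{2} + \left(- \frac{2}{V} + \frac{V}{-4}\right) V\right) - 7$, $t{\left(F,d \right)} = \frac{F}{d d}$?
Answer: $\frac{29588}{27} \approx 1095.9$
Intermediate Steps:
$t{\left(F,d \right)} = \frac{F}{d^{2}}$
$r{\left(V \right)} = -7 + V^{2} + V \left(- \frac{2}{V} - \frac{V}{4}\right)$ ($r{\left(V \right)} = \left(V^{2} + \left(- \frac{2}{V} + V \left(- \frac{1}{4}\right)\right) V\right) - 7 = \left(V^{2} + \left(- \frac{2}{V} - \frac{V}{4}\right) V\right) - 7 = \left(V^{2} + V \left(- \frac{2}{V} - \frac{V}{4}\right)\right) - 7 = -7 + V^{2} + V \left(- \frac{2}{V} - \frac{V}{4}\right)$)
$- 124 r{\left(t{\left(-1,3 \right)} \right)} - 19 = - 124 \left(-9 + \frac{3 \left(- \frac{1}{9}\right)^{2}}{4}\right) - 19 = - 124 \left(-9 + \frac{3}{4} \cdot \frac{1}{81}\right) - 19 = - 124 \left(-9 + \frac{1}{108}\right) - 19 = \left(-124\right) \left(- \frac{971}{108}\right) - 19 = \frac{30101}{27} - 19 = \frac{29588}{27}$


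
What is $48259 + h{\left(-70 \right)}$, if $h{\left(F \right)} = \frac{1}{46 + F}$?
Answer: $\frac{1158215}{24} \approx 48259.0$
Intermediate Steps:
$48259 + h{\left(-70 \right)} = 48259 + \frac{1}{46 - 70} = 48259 + \frac{1}{-24} = 48259 - \frac{1}{24} = \frac{1158215}{24}$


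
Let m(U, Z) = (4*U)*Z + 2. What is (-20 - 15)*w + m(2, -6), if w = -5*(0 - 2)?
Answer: -396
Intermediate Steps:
w = 10 (w = -5*(-2) = 10)
m(U, Z) = 2 + 4*U*Z (m(U, Z) = 4*U*Z + 2 = 2 + 4*U*Z)
(-20 - 15)*w + m(2, -6) = (-20 - 15)*10 + (2 + 4*2*(-6)) = -35*10 + (2 - 48) = -350 - 46 = -396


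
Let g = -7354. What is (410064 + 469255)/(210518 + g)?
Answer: 879319/203164 ≈ 4.3281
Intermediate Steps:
(410064 + 469255)/(210518 + g) = (410064 + 469255)/(210518 - 7354) = 879319/203164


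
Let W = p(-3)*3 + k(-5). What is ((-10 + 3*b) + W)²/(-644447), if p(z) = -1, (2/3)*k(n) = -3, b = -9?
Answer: -7921/2577788 ≈ -0.0030728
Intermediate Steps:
k(n) = -9/2 (k(n) = (3/2)*(-3) = -9/2)
W = -15/2 (W = -1*3 - 9/2 = -3 - 9/2 = -15/2 ≈ -7.5000)
((-10 + 3*b) + W)²/(-644447) = ((-10 + 3*(-9)) - 15/2)²/(-644447) = ((-10 - 27) - 15/2)²*(-1/644447) = (-37 - 15/2)²*(-1/644447) = (-89/2)²*(-1/644447) = (7921/4)*(-1/644447) = -7921/2577788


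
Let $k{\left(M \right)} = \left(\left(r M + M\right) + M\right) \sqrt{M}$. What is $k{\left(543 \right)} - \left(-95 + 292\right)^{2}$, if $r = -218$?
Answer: $-38809 - 117288 \sqrt{543} \approx -2.7719 \cdot 10^{6}$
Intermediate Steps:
$k{\left(M \right)} = - 216 M^{\frac{3}{2}}$ ($k{\left(M \right)} = \left(\left(- 218 M + M\right) + M\right) \sqrt{M} = \left(- 217 M + M\right) \sqrt{M} = - 216 M \sqrt{M} = - 216 M^{\frac{3}{2}}$)
$k{\left(543 \right)} - \left(-95 + 292\right)^{2} = - 216 \cdot 543^{\frac{3}{2}} - \left(-95 + 292\right)^{2} = - 216 \cdot 543 \sqrt{543} - 197^{2} = - 117288 \sqrt{543} - 38809 = -38809 - 117288 \sqrt{543}$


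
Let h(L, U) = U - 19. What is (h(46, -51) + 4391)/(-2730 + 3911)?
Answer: 4321/1181 ≈ 3.6588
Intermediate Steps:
h(L, U) = -19 + U
(h(46, -51) + 4391)/(-2730 + 3911) = ((-19 - 51) + 4391)/(-2730 + 3911) = (-70 + 4391)/1181 = 4321*(1/1181) = 4321/1181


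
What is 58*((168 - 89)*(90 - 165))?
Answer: -343650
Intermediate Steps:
58*((168 - 89)*(90 - 165)) = 58*(79*(-75)) = 58*(-5925) = -343650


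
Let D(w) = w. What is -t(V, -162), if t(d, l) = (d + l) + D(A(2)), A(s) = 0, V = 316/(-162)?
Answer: 13280/81 ≈ 163.95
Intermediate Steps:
V = -158/81 (V = 316*(-1/162) = -158/81 ≈ -1.9506)
t(d, l) = d + l (t(d, l) = (d + l) + 0 = d + l)
-t(V, -162) = -(-158/81 - 162) = -1*(-13280/81) = 13280/81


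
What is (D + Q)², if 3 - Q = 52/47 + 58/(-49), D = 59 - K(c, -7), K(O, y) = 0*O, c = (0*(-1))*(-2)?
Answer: 20438705296/5303809 ≈ 3853.6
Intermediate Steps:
c = 0 (c = 0*(-2) = 0)
K(O, y) = 0
D = 59 (D = 59 - 1*0 = 59 + 0 = 59)
Q = 7087/2303 (Q = 3 - (52/47 + 58/(-49)) = 3 - (52*(1/47) + 58*(-1/49)) = 3 - (52/47 - 58/49) = 3 - 1*(-178/2303) = 3 + 178/2303 = 7087/2303 ≈ 3.0773)
(D + Q)² = (59 + 7087/2303)² = (142964/2303)² = 20438705296/5303809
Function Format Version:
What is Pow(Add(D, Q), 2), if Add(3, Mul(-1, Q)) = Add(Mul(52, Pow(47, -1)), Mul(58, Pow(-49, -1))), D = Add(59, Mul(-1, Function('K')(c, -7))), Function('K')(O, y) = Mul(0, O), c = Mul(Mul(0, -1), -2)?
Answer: Rational(20438705296, 5303809) ≈ 3853.6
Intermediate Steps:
c = 0 (c = Mul(0, -2) = 0)
Function('K')(O, y) = 0
D = 59 (D = Add(59, Mul(-1, 0)) = Add(59, 0) = 59)
Q = Rational(7087, 2303) (Q = Add(3, Mul(-1, Add(Mul(52, Pow(47, -1)), Mul(58, Pow(-49, -1))))) = Add(3, Mul(-1, Add(Mul(52, Rational(1, 47)), Mul(58, Rational(-1, 49))))) = Add(3, Mul(-1, Add(Rational(52, 47), Rational(-58, 49)))) = Add(3, Mul(-1, Rational(-178, 2303))) = Add(3, Rational(178, 2303)) = Rational(7087, 2303) ≈ 3.0773)
Pow(Add(D, Q), 2) = Pow(Add(59, Rational(7087, 2303)), 2) = Pow(Rational(142964, 2303), 2) = Rational(20438705296, 5303809)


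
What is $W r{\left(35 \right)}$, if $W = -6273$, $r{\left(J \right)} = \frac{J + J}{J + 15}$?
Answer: $- \frac{43911}{5} \approx -8782.2$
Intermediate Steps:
$r{\left(J \right)} = \frac{2 J}{15 + J}$
$W r{\left(35 \right)} = - 6273 \cdot 2 \cdot 35 \frac{1}{15 + 35} = - 6273 \cdot 2 \cdot 35 \cdot \frac{1}{50} = \left(-6273\right) \frac{7}{5} = - \frac{43911}{5}$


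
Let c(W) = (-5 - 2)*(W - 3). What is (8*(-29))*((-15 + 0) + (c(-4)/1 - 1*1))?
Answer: -7656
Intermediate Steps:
c(W) = 21 - 7*W (c(W) = -7*(-3 + W) = 21 - 7*W)
(8*(-29))*((-15 + 0) + (c(-4)/1 - 1*1)) = (8*(-29))*((-15 + 0) + ((21 - 7*(-4))/1 - 1*1)) = -232*(-15 + ((21 + 28)*1 - 1)) = -232*(-15 + (49*1 - 1)) = -232*(-15 + (49 - 1)) = -232*(-15 + 48) = -232*33 = -7656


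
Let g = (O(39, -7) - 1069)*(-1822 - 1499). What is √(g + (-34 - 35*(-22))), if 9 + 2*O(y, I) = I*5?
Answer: √3623947 ≈ 1903.7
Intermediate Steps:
O(y, I) = -9/2 + 5*I/2 (O(y, I) = -9/2 + (I*5)/2 = -9/2 + (5*I)/2 = -9/2 + 5*I/2)
g = 3623211 (g = ((-9/2 + (5/2)*(-7)) - 1069)*(-1822 - 1499) = ((-9/2 - 35/2) - 1069)*(-3321) = (-22 - 1069)*(-3321) = -1091*(-3321) = 3623211)
√(g + (-34 - 35*(-22))) = √(3623211 + (-34 - 35*(-22))) = √(3623211 + (-34 + 770)) = √(3623211 + 736) = √3623947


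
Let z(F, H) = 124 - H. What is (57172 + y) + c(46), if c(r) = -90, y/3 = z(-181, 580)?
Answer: 55714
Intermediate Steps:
y = -1368 (y = 3*(124 - 1*580) = 3*(124 - 580) = 3*(-456) = -1368)
(57172 + y) + c(46) = (57172 - 1368) - 90 = 55804 - 90 = 55714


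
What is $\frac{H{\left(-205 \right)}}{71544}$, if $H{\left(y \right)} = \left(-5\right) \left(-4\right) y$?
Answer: $- \frac{1025}{17886} \approx -0.057307$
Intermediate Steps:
$H{\left(y \right)} = 20 y$
$\frac{H{\left(-205 \right)}}{71544} = \frac{20 \left(-205\right)}{71544} = \left(-4100\right) \frac{1}{71544} = - \frac{1025}{17886}$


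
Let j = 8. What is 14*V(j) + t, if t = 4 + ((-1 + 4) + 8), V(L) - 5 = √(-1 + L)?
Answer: 85 + 14*√7 ≈ 122.04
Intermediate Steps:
V(L) = 5 + √(-1 + L)
t = 15 (t = 4 + (3 + 8) = 4 + 11 = 15)
14*V(j) + t = 14*(5 + √(-1 + 8)) + 15 = 14*(5 + √7) + 15 = (70 + 14*√7) + 15 = 85 + 14*√7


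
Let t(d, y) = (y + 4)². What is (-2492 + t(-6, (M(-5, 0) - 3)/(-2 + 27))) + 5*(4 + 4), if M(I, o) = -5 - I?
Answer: -1523091/625 ≈ -2436.9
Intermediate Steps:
t(d, y) = (4 + y)²
(-2492 + t(-6, (M(-5, 0) - 3)/(-2 + 27))) + 5*(4 + 4) = (-2492 + (4 + ((-5 - 1*(-5)) - 3)/(-2 + 27))²) + 5*(4 + 4) = (-2492 + (4 + ((-5 + 5) - 3)/25)²) + 5*8 = (-2492 + (4 + (0 - 3)*(1/25))²) + 40 = (-2492 + (4 - 3*1/25)²) + 40 = (-2492 + (4 - 3/25)²) + 40 = (-2492 + (97/25)²) + 40 = (-2492 + 9409/625) + 40 = -1548091/625 + 40 = -1523091/625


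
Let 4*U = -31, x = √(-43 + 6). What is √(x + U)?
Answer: √(-31 + 4*I*√37)/2 ≈ 1.0252 + 2.9667*I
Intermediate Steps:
x = I*√37 (x = √(-37) = I*√37 ≈ 6.0828*I)
U = -31/4 (U = (¼)*(-31) = -31/4 ≈ -7.7500)
√(x + U) = √(I*√37 - 31/4) = √(-31/4 + I*√37)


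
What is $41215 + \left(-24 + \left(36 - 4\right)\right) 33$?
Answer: $41479$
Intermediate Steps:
$41215 + \left(-24 + \left(36 - 4\right)\right) 33 = 41215 + \left(-24 + 32\right) 33 = 41215 + 8 \cdot 33 = 41215 + 264 = 41479$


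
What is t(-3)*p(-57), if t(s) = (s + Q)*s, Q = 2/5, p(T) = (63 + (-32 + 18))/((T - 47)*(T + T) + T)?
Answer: 637/19665 ≈ 0.032393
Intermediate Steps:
p(T) = 49/(T + 2*T*(-47 + T)) (p(T) = (63 - 14)/((-47 + T)*(2*T) + T) = 49/(2*T*(-47 + T) + T) = 49/(T + 2*T*(-47 + T)))
Q = 2/5 (Q = 2*(1/5) = 2/5 ≈ 0.40000)
t(s) = s*(2/5 + s) (t(s) = (s + 2/5)*s = (2/5 + s)*s = s*(2/5 + s))
t(-3)*p(-57) = ((1/5)*(-3)*(2 + 5*(-3)))*(49/(-57*(-93 + 2*(-57)))) = ((1/5)*(-3)*(2 - 15))*(49*(-1/57)/(-93 - 114)) = ((1/5)*(-3)*(-13))*(49*(-1/57)/(-207)) = 39*(49*(-1/57)*(-1/207))/5 = (39/5)*(49/11799) = 637/19665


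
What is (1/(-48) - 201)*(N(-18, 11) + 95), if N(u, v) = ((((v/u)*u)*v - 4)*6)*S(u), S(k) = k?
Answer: 121008109/48 ≈ 2.5210e+6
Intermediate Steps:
N(u, v) = u*(-24 + 6*v²) (N(u, v) = ((((v/u)*u)*v - 4)*6)*u = ((v*v - 4)*6)*u = ((v² - 4)*6)*u = ((-4 + v²)*6)*u = (-24 + 6*v²)*u = u*(-24 + 6*v²))
(1/(-48) - 201)*(N(-18, 11) + 95) = (1/(-48) - 201)*(6*(-18)*(-4 + 11²) + 95) = (-1/48 - 201)*(6*(-18)*(-4 + 121) + 95) = -9649*(6*(-18)*117 + 95)/48 = -9649*(-12636 + 95)/48 = -9649/48*(-12541) = 121008109/48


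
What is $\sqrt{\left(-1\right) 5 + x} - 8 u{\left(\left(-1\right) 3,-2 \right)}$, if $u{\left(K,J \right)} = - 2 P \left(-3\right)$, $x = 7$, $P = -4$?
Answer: $192 + \sqrt{2} \approx 193.41$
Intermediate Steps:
$u{\left(K,J \right)} = -24$ ($u{\left(K,J \right)} = \left(-2\right) \left(-4\right) \left(-3\right) = 8 \left(-3\right) = -24$)
$\sqrt{\left(-1\right) 5 + x} - 8 u{\left(\left(-1\right) 3,-2 \right)} = \sqrt{\left(-1\right) 5 + 7} - -192 = \sqrt{-5 + 7} + 192 = \sqrt{2} + 192 = 192 + \sqrt{2}$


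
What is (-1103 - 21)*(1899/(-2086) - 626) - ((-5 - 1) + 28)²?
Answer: 734442258/1043 ≈ 7.0416e+5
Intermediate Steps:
(-1103 - 21)*(1899/(-2086) - 626) - ((-5 - 1) + 28)² = -1124*(1899*(-1/2086) - 626) - (-6 + 28)² = -1124*(-1899/2086 - 626) - 1*22² = -1124*(-1307735/2086) - 1*484 = 734947070/1043 - 484 = 734442258/1043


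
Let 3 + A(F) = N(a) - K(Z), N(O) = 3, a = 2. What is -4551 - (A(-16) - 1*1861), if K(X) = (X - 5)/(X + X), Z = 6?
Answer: -32279/12 ≈ -2689.9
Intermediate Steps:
K(X) = (-5 + X)/(2*X) (K(X) = (-5 + X)/((2*X)) = (-5 + X)*(1/(2*X)) = (-5 + X)/(2*X))
A(F) = -1/12 (A(F) = -3 + (3 - (-5 + 6)/(2*6)) = -3 + (3 - 1/(2*6)) = -3 + (3 - 1*1/12) = -3 + (3 - 1/12) = -3 + 35/12 = -1/12)
-4551 - (A(-16) - 1*1861) = -4551 - (-1/12 - 1*1861) = -4551 - (-1/12 - 1861) = -4551 - 1*(-22333/12) = -4551 + 22333/12 = -32279/12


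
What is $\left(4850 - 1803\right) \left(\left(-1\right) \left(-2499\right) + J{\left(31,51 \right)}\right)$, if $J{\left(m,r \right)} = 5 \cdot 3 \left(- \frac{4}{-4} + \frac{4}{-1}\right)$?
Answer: $7477338$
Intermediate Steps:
$J{\left(m,r \right)} = -45$ ($J{\left(m,r \right)} = 15 \left(\left(-4\right) \left(- \frac{1}{4}\right) + 4 \left(-1\right)\right) = 15 \left(1 - 4\right) = 15 \left(-3\right) = -45$)
$\left(4850 - 1803\right) \left(\left(-1\right) \left(-2499\right) + J{\left(31,51 \right)}\right) = \left(4850 - 1803\right) \left(\left(-1\right) \left(-2499\right) - 45\right) = 3047 \left(2499 - 45\right) = 3047 \cdot 2454 = 7477338$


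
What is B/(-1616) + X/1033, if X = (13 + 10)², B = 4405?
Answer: -3695501/1669328 ≈ -2.2138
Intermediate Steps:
X = 529 (X = 23² = 529)
B/(-1616) + X/1033 = 4405/(-1616) + 529/1033 = 4405*(-1/1616) + 529*(1/1033) = -4405/1616 + 529/1033 = -3695501/1669328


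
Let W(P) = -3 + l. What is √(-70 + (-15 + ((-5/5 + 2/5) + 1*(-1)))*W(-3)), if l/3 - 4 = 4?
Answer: I*√10465/5 ≈ 20.46*I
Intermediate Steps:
l = 24 (l = 12 + 3*4 = 12 + 12 = 24)
W(P) = 21 (W(P) = -3 + 24 = 21)
√(-70 + (-15 + ((-5/5 + 2/5) + 1*(-1)))*W(-3)) = √(-70 + (-15 + ((-5/5 + 2/5) + 1*(-1)))*21) = √(-70 + (-15 + ((-5*⅕ + 2*(⅕)) - 1))*21) = √(-70 + (-15 + ((-1 + ⅖) - 1))*21) = √(-70 + (-15 + (-⅗ - 1))*21) = √(-70 + (-15 - 8/5)*21) = √(-70 - 83/5*21) = √(-70 - 1743/5) = √(-2093/5) = I*√10465/5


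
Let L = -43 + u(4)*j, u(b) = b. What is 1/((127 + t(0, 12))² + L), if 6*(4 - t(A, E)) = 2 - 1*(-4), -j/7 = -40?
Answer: 1/17977 ≈ 5.5627e-5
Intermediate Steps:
j = 280 (j = -7*(-40) = 280)
t(A, E) = 3 (t(A, E) = 4 - (2 - 1*(-4))/6 = 4 - (2 + 4)/6 = 4 - ⅙*6 = 4 - 1 = 3)
L = 1077 (L = -43 + 4*280 = -43 + 1120 = 1077)
1/((127 + t(0, 12))² + L) = 1/((127 + 3)² + 1077) = 1/(130² + 1077) = 1/(16900 + 1077) = 1/17977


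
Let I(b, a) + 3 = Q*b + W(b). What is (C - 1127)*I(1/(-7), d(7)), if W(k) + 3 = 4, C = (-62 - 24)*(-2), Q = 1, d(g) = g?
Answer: 14325/7 ≈ 2046.4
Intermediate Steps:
C = 172 (C = -86*(-2) = 172)
W(k) = 1 (W(k) = -3 + 4 = 1)
I(b, a) = -2 + b (I(b, a) = -3 + (1*b + 1) = -3 + (b + 1) = -3 + (1 + b) = -2 + b)
(C - 1127)*I(1/(-7), d(7)) = (172 - 1127)*(-2 + 1/(-7)) = -955*(-2 - ⅐) = -955*(-15/7) = 14325/7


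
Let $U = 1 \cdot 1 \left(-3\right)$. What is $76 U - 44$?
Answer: $-272$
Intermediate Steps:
$U = -3$ ($U = 1 \left(-3\right) = -3$)
$76 U - 44 = 76 \left(-3\right) - 44 = -228 - 44 = -272$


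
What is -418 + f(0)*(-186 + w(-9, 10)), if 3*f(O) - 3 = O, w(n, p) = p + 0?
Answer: -594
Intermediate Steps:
w(n, p) = p
f(O) = 1 + O/3
-418 + f(0)*(-186 + w(-9, 10)) = -418 + (1 + (1/3)*0)*(-186 + 10) = -418 + (1 + 0)*(-176) = -418 + 1*(-176) = -418 - 176 = -594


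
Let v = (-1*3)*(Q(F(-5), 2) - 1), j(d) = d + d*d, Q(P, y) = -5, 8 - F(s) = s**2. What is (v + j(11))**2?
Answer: 22500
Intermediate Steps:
F(s) = 8 - s**2
j(d) = d + d**2
v = 18 (v = (-1*3)*(-5 - 1) = -3*(-6) = 18)
(v + j(11))**2 = (18 + 11*(1 + 11))**2 = (18 + 11*12)**2 = (18 + 132)**2 = 150**2 = 22500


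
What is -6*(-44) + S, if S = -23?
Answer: 241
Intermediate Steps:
-6*(-44) + S = -6*(-44) - 23 = 264 - 23 = 241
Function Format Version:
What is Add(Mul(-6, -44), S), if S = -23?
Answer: 241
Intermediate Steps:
Add(Mul(-6, -44), S) = Add(Mul(-6, -44), -23) = Add(264, -23) = 241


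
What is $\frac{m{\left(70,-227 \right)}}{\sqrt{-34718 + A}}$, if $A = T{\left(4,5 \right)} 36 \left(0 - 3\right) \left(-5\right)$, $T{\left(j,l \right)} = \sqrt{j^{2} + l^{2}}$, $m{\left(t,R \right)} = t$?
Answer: $- \frac{35 i \sqrt{2}}{\sqrt{17359 - 270 \sqrt{41}}} \approx - 0.39591 i$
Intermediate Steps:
$A = 540 \sqrt{41}$ ($A = \sqrt{4^{2} + 5^{2}} \cdot 36 \left(0 - 3\right) \left(-5\right) = \sqrt{16 + 25} \cdot 36 \left(\left(-3\right) \left(-5\right)\right) = \sqrt{41} \cdot 36 \cdot 15 = 36 \sqrt{41} \cdot 15 = 540 \sqrt{41} \approx 3457.7$)
$\frac{m{\left(70,-227 \right)}}{\sqrt{-34718 + A}} = \frac{70}{\sqrt{-34718 + 540 \sqrt{41}}}$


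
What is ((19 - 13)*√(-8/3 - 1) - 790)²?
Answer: 623968 - 3160*I*√33 ≈ 6.2397e+5 - 18153.0*I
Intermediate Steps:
((19 - 13)*√(-8/3 - 1) - 790)² = (6*√(-8*⅓ - 1) - 790)² = (6*√(-8/3 - 1) - 790)² = (6*√(-11/3) - 790)² = (6*(I*√33/3) - 790)² = (2*I*√33 - 790)² = (-790 + 2*I*√33)²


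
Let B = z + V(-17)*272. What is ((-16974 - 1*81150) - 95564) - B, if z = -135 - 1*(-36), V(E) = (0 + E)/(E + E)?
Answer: -193725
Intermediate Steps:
V(E) = ½ (V(E) = E/((2*E)) = E*(1/(2*E)) = ½)
z = -99 (z = -135 + 36 = -99)
B = 37 (B = -99 + (½)*272 = -99 + 136 = 37)
((-16974 - 1*81150) - 95564) - B = ((-16974 - 1*81150) - 95564) - 1*37 = ((-16974 - 81150) - 95564) - 37 = (-98124 - 95564) - 37 = -193688 - 37 = -193725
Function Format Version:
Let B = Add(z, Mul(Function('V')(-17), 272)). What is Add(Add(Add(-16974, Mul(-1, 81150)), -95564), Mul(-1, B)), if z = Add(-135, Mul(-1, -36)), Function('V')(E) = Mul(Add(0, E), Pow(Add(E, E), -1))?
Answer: -193725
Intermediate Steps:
Function('V')(E) = Rational(1, 2) (Function('V')(E) = Mul(E, Pow(Mul(2, E), -1)) = Mul(E, Mul(Rational(1, 2), Pow(E, -1))) = Rational(1, 2))
z = -99 (z = Add(-135, 36) = -99)
B = 37 (B = Add(-99, Mul(Rational(1, 2), 272)) = Add(-99, 136) = 37)
Add(Add(Add(-16974, Mul(-1, 81150)), -95564), Mul(-1, B)) = Add(Add(Add(-16974, Mul(-1, 81150)), -95564), Mul(-1, 37)) = Add(Add(Add(-16974, -81150), -95564), -37) = Add(Add(-98124, -95564), -37) = Add(-193688, -37) = -193725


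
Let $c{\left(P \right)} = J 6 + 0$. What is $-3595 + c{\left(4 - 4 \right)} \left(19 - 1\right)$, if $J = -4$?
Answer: $-4027$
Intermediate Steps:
$c{\left(P \right)} = -24$ ($c{\left(P \right)} = \left(-4\right) 6 + 0 = -24 + 0 = -24$)
$-3595 + c{\left(4 - 4 \right)} \left(19 - 1\right) = -3595 - 24 \left(19 - 1\right) = -3595 - 432 = -4027$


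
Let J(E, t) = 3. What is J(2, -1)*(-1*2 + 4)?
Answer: 6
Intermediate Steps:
J(2, -1)*(-1*2 + 4) = 3*(-1*2 + 4) = 3*(-2 + 4) = 3*2 = 6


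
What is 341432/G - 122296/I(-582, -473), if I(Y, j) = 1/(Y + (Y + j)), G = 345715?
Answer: 69211642746112/345715 ≈ 2.0020e+8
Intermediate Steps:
I(Y, j) = 1/(j + 2*Y)
341432/G - 122296/I(-582, -473) = 341432/345715 - 122296/(1/(-473 + 2*(-582))) = 341432*(1/345715) - 122296/(1/(-473 - 1164)) = 341432/345715 - 122296/(1/(-1637)) = 341432/345715 - 122296/(-1/1637) = 341432/345715 - 122296*(-1637) = 341432/345715 + 200198552 = 69211642746112/345715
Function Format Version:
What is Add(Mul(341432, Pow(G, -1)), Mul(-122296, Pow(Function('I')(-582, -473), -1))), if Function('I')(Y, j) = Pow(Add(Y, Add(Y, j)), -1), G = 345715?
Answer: Rational(69211642746112, 345715) ≈ 2.0020e+8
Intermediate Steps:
Function('I')(Y, j) = Pow(Add(j, Mul(2, Y)), -1)
Add(Mul(341432, Pow(G, -1)), Mul(-122296, Pow(Function('I')(-582, -473), -1))) = Add(Mul(341432, Pow(345715, -1)), Mul(-122296, Pow(Pow(Add(-473, Mul(2, -582)), -1), -1))) = Add(Mul(341432, Rational(1, 345715)), Mul(-122296, Pow(Pow(Add(-473, -1164), -1), -1))) = Add(Rational(341432, 345715), Mul(-122296, Pow(Pow(-1637, -1), -1))) = Add(Rational(341432, 345715), Mul(-122296, Pow(Rational(-1, 1637), -1))) = Add(Rational(341432, 345715), Mul(-122296, -1637)) = Add(Rational(341432, 345715), 200198552) = Rational(69211642746112, 345715)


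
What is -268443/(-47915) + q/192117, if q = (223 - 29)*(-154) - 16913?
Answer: 7047224128/1315040865 ≈ 5.3589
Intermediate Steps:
q = -46789 (q = 194*(-154) - 16913 = -29876 - 16913 = -46789)
-268443/(-47915) + q/192117 = -268443/(-47915) - 46789/192117 = -268443*(-1/47915) - 46789*1/192117 = 38349/6845 - 46789/192117 = 7047224128/1315040865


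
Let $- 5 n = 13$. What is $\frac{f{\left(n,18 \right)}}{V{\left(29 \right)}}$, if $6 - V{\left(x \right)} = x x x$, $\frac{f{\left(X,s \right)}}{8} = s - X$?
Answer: $- \frac{824}{121915} \approx -0.0067588$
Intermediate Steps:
$n = - \frac{13}{5}$ ($n = \left(- \frac{1}{5}\right) 13 = - \frac{13}{5} \approx -2.6$)
$f{\left(X,s \right)} = - 8 X + 8 s$ ($f{\left(X,s \right)} = 8 \left(s - X\right) = - 8 X + 8 s$)
$V{\left(x \right)} = 6 - x^{3}$ ($V{\left(x \right)} = 6 - x x x = 6 - x^{2} x = 6 - x^{3}$)
$\frac{f{\left(n,18 \right)}}{V{\left(29 \right)}} = \frac{\left(-8\right) \left(- \frac{13}{5}\right) + 8 \cdot 18}{6 - 29^{3}} = \frac{\frac{104}{5} + 144}{6 - 24389} = \frac{824}{5 \left(6 - 24389\right)} = \frac{824}{5 \left(-24383\right)} = \frac{824}{5} \left(- \frac{1}{24383}\right) = - \frac{824}{121915}$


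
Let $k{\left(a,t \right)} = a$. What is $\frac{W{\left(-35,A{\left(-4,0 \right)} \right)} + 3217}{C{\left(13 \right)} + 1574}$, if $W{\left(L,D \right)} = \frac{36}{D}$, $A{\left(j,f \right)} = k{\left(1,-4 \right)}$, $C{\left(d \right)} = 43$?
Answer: $\frac{3253}{1617} \approx 2.0117$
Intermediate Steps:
$A{\left(j,f \right)} = 1$
$\frac{W{\left(-35,A{\left(-4,0 \right)} \right)} + 3217}{C{\left(13 \right)} + 1574} = \frac{\frac{36}{1} + 3217}{43 + 1574} = \frac{36 \cdot 1 + 3217}{1617} = \left(36 + 3217\right) \frac{1}{1617} = 3253 \cdot \frac{1}{1617} = \frac{3253}{1617}$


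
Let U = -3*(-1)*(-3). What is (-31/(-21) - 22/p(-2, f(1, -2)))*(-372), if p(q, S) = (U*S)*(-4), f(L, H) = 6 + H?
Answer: -20677/42 ≈ -492.31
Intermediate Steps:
U = -9 (U = 3*(-3) = -9)
p(q, S) = 36*S (p(q, S) = -9*S*(-4) = 36*S)
(-31/(-21) - 22/p(-2, f(1, -2)))*(-372) = (-31/(-21) - 22*1/(36*(6 - 2)))*(-372) = (-31*(-1/21) - 22/(36*4))*(-372) = (31/21 - 22/144)*(-372) = (31/21 - 22*1/144)*(-372) = (31/21 - 11/72)*(-372) = (667/504)*(-372) = -20677/42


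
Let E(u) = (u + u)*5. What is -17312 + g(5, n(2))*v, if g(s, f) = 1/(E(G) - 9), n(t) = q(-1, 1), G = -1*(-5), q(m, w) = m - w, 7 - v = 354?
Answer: -710139/41 ≈ -17320.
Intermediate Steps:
v = -347 (v = 7 - 1*354 = 7 - 354 = -347)
G = 5
n(t) = -2 (n(t) = -1 - 1*1 = -1 - 1 = -2)
E(u) = 10*u (E(u) = (2*u)*5 = 10*u)
g(s, f) = 1/41 (g(s, f) = 1/(10*5 - 9) = 1/(50 - 9) = 1/41)
-17312 + g(5, n(2))*v = -17312 + (1/41)*(-347) = -17312 - 347/41 = -710139/41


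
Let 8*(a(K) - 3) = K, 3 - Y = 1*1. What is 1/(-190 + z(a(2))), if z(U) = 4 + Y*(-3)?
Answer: -1/192 ≈ -0.0052083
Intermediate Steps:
Y = 2 (Y = 3 - 1 = 2)
a(K) = 3 + K/8
z(U) = -2 (z(U) = 4 + 2*(-3) = 4 - 6 = -2)
1/(-190 + z(a(2))) = 1/(-190 - 2) = 1/(-192) = -1/192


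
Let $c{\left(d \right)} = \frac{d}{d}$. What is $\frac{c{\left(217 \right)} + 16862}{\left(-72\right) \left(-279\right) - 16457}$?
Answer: $\frac{16863}{3631} \approx 4.6442$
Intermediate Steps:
$c{\left(d \right)} = 1$
$\frac{c{\left(217 \right)} + 16862}{\left(-72\right) \left(-279\right) - 16457} = \frac{1 + 16862}{\left(-72\right) \left(-279\right) - 16457} = \frac{16863}{20088 - 16457} = \frac{16863}{3631}$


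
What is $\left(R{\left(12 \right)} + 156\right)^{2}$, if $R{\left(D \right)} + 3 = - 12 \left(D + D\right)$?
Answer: $18225$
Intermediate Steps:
$R{\left(D \right)} = -3 - 24 D$ ($R{\left(D \right)} = -3 - 12 \left(D + D\right) = -3 - 12 \cdot 2 D = -3 - 24 D$)
$\left(R{\left(12 \right)} + 156\right)^{2} = \left(\left(-3 - 288\right) + 156\right)^{2} = \left(-291 + 156\right)^{2} = \left(-135\right)^{2} = 18225$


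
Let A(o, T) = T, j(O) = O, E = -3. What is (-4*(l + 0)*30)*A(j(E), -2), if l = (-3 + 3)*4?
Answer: 0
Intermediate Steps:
l = 0 (l = 0*4 = 0)
(-4*(l + 0)*30)*A(j(E), -2) = (-4*(0 + 0)*30)*(-2) = (-4*0*30)*(-2) = (0*30)*(-2) = 0*(-2) = 0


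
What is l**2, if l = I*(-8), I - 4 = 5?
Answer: 5184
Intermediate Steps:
I = 9 (I = 4 + 5 = 9)
l = -72 (l = 9*(-8) = -72)
l**2 = (-72)**2 = 5184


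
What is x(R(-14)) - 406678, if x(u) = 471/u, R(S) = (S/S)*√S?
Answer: -406678 - 471*I*√14/14 ≈ -4.0668e+5 - 125.88*I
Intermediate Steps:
R(S) = √S (R(S) = 1*√S = √S)
x(R(-14)) - 406678 = 471/(√(-14)) - 406678 = 471/((I*√14)) - 406678 = 471*(-I*√14/14) - 406678 = -471*I*√14/14 - 406678 = -406678 - 471*I*√14/14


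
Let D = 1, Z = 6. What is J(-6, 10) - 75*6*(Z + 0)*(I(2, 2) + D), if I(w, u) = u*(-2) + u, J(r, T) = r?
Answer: 2694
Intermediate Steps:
I(w, u) = -u (I(w, u) = -2*u + u = -u)
J(-6, 10) - 75*6*(Z + 0)*(I(2, 2) + D) = -6 - 75*6*(6 + 0)*(-1*2 + 1) = -6 - 75*6*6*(-2 + 1) = -6 - 2700*(-1) = -6 - 75*(-36) = -6 + 2700 = 2694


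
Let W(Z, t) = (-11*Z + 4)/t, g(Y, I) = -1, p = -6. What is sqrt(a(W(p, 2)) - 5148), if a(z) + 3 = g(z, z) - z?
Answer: I*sqrt(5187) ≈ 72.021*I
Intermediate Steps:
W(Z, t) = (4 - 11*Z)/t
a(z) = -4 - z (a(z) = -3 + (-1 - z) = -4 - z)
sqrt(a(W(p, 2)) - 5148) = sqrt((-4 - (4 - 11*(-6))/2) - 5148) = sqrt((-4 - (4 + 66)/2) - 5148) = sqrt((-4 - 70/2) - 5148) = sqrt((-4 - 1*35) - 5148) = sqrt((-4 - 35) - 5148) = sqrt(-39 - 5148) = sqrt(-5187) = I*sqrt(5187)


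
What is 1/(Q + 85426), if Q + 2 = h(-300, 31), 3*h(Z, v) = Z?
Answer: 1/85324 ≈ 1.1720e-5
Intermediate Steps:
h(Z, v) = Z/3
Q = -102 (Q = -2 + (⅓)*(-300) = -2 - 100 = -102)
1/(Q + 85426) = 1/(-102 + 85426) = 1/85324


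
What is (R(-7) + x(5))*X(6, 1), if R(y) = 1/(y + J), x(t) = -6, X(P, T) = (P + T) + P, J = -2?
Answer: -715/9 ≈ -79.444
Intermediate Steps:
X(P, T) = T + 2*P
R(y) = 1/(-2 + y) (R(y) = 1/(y - 2) = 1/(-2 + y))
(R(-7) + x(5))*X(6, 1) = (1/(-2 - 7) - 6)*(1 + 2*6) = (1/(-9) - 6)*(1 + 12) = (-⅑ - 6)*13 = -55/9*13 = -715/9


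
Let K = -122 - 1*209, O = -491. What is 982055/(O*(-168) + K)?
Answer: 982055/82157 ≈ 11.953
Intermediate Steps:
K = -331 (K = -122 - 209 = -331)
982055/(O*(-168) + K) = 982055/(-491*(-168) - 331) = 982055/(82488 - 331) = 982055/82157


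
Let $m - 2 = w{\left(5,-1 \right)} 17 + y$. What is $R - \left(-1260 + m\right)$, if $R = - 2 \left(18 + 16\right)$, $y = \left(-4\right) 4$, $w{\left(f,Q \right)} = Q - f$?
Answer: $1308$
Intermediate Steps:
$y = -16$
$R = -68$ ($R = \left(-2\right) 34 = -68$)
$m = -116$ ($m = 2 + \left(\left(-1 - 5\right) 17 - 16\right) = 2 - 118 = -116$)
$R - \left(-1260 + m\right) = -68 - \left(-1260 - 116\right) = -68 - -1376 = -68 + 1376 = 1308$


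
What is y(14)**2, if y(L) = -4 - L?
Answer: 324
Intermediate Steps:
y(14)**2 = (-4 - 1*14)**2 = (-4 - 14)**2 = (-18)**2 = 324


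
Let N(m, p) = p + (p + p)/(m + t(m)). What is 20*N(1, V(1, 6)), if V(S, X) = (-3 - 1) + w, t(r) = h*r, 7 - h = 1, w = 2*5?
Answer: 1080/7 ≈ 154.29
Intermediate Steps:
w = 10
h = 6 (h = 7 - 1*1 = 7 - 1 = 6)
t(r) = 6*r
V(S, X) = 6 (V(S, X) = (-3 - 1) + 10 = -4 + 10 = 6)
N(m, p) = p + 2*p/(7*m) (N(m, p) = p + (p + p)/(m + 6*m) = p + (2*p)/((7*m)) = p + (2*p)*(1/(7*m)) = p + 2*p/(7*m))
20*N(1, V(1, 6)) = 20*(6 + (2/7)*6/1) = 20*(6 + (2/7)*6*1) = 20*(6 + 12/7) = 20*(54/7) = 1080/7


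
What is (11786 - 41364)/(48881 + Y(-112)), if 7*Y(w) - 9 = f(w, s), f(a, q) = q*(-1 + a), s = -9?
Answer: -207046/343193 ≈ -0.60329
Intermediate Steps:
Y(w) = 18/7 - 9*w/7 (Y(w) = 9/7 + (-9*(-1 + w))/7 = 9/7 + (9 - 9*w)/7 = 9/7 + (9/7 - 9*w/7) = 18/7 - 9*w/7)
(11786 - 41364)/(48881 + Y(-112)) = (11786 - 41364)/(48881 + (18/7 - 9/7*(-112))) = -29578/(48881 + (18/7 + 144)) = -29578/(48881 + 1026/7) = -29578/343193/7 = -29578*7/343193 = -207046/343193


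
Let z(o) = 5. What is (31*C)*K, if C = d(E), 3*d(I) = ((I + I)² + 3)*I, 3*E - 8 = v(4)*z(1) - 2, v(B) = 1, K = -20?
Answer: -3485020/81 ≈ -43025.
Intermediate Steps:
E = 11/3 (E = 8/3 + (1*5 - 2)/3 = 8/3 + (5 - 2)/3 = 8/3 + (⅓)*3 = 8/3 + 1 = 11/3 ≈ 3.6667)
d(I) = I*(3 + 4*I²)/3 (d(I) = (((I + I)² + 3)*I)/3 = (((2*I)² + 3)*I)/3 = ((4*I² + 3)*I)/3 = ((3 + 4*I²)*I)/3 = (I*(3 + 4*I²))/3 = I*(3 + 4*I²)/3)
C = 5621/81 (C = 11/3 + 4*(11/3)³/3 = 11/3 + (4/3)*(1331/27) = 11/3 + 5324/81 = 5621/81 ≈ 69.395)
(31*C)*K = (31*(5621/81))*(-20) = (174251/81)*(-20) = -3485020/81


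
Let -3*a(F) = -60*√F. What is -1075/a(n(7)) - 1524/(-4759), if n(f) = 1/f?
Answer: 1524/4759 - 215*√7/4 ≈ -141.89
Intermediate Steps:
a(F) = 20*√F (a(F) = -(-20)*√F = 20*√F)
-1075/a(n(7)) - 1524/(-4759) = -1075*√7/20 - 1524/(-4759) = -1075*√7/20 - 1524*(-1/4759) = -1075*√7/20 + 1524/4759 = -215*√7/4 + 1524/4759 = 1524/4759 - 215*√7/4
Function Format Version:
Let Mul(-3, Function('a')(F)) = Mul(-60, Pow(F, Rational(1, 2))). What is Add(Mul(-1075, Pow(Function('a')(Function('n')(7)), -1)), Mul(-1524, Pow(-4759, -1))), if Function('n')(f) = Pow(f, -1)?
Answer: Add(Rational(1524, 4759), Mul(Rational(-215, 4), Pow(7, Rational(1, 2)))) ≈ -141.89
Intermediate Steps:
Function('a')(F) = Mul(20, Pow(F, Rational(1, 2))) (Function('a')(F) = Mul(Rational(-1, 3), Mul(-60, Pow(F, Rational(1, 2)))) = Mul(20, Pow(F, Rational(1, 2))))
Add(Mul(-1075, Pow(Function('a')(Function('n')(7)), -1)), Mul(-1524, Pow(-4759, -1))) = Add(Mul(-1075, Pow(Mul(20, Pow(Pow(7, -1), Rational(1, 2))), -1)), Mul(-1524, Pow(-4759, -1))) = Add(Mul(-1075, Pow(Mul(20, Pow(Rational(1, 7), Rational(1, 2))), -1)), Mul(-1524, Rational(-1, 4759))) = Add(Mul(-1075, Pow(Mul(20, Mul(Rational(1, 7), Pow(7, Rational(1, 2)))), -1)), Rational(1524, 4759)) = Add(Mul(-1075, Pow(Mul(Rational(20, 7), Pow(7, Rational(1, 2))), -1)), Rational(1524, 4759)) = Add(Mul(-1075, Mul(Rational(1, 20), Pow(7, Rational(1, 2)))), Rational(1524, 4759)) = Add(Mul(Rational(-215, 4), Pow(7, Rational(1, 2))), Rational(1524, 4759)) = Add(Rational(1524, 4759), Mul(Rational(-215, 4), Pow(7, Rational(1, 2))))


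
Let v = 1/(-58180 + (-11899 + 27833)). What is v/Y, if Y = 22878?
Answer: -1/966503988 ≈ -1.0347e-9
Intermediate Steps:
v = -1/42246 (v = 1/(-58180 + 15934) = 1/(-42246) = -1/42246 ≈ -2.3671e-5)
v/Y = -1/42246/22878 = -1/42246*1/22878 = -1/966503988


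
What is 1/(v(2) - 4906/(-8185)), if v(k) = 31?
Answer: 8185/258641 ≈ 0.031646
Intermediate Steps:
1/(v(2) - 4906/(-8185)) = 1/(31 - 4906/(-8185)) = 1/(31 - 4906*(-1/8185)) = 1/(31 + 4906/8185) = 1/(258641/8185) = 8185/258641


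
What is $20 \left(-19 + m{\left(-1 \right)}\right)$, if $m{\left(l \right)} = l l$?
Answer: $-360$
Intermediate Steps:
$m{\left(l \right)} = l^{2}$
$20 \left(-19 + m{\left(-1 \right)}\right) = 20 \left(-19 + \left(-1\right)^{2}\right) = 20 \left(-19 + 1\right) = 20 \left(-18\right) = -360$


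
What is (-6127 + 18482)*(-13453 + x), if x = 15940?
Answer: 30726885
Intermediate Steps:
(-6127 + 18482)*(-13453 + x) = (-6127 + 18482)*(-13453 + 15940) = 12355*2487 = 30726885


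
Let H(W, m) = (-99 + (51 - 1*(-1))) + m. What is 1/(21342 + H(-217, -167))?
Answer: 1/21128 ≈ 4.7331e-5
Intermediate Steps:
H(W, m) = -47 + m (H(W, m) = (-99 + (51 + 1)) + m = (-99 + 52) + m = -47 + m)
1/(21342 + H(-217, -167)) = 1/(21342 + (-47 - 167)) = 1/(21342 - 214) = 1/21128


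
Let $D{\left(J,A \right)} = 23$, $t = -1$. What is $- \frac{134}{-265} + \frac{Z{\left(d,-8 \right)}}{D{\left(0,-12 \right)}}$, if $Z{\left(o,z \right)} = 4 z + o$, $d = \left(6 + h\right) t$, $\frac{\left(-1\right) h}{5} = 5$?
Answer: $- \frac{363}{6095} \approx -0.059557$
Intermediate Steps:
$h = -25$ ($h = \left(-5\right) 5 = -25$)
$d = 19$ ($d = \left(6 - 25\right) \left(-1\right) = \left(-19\right) \left(-1\right) = 19$)
$Z{\left(o,z \right)} = o + 4 z$
$- \frac{134}{-265} + \frac{Z{\left(d,-8 \right)}}{D{\left(0,-12 \right)}} = - \frac{134}{-265} + \frac{19 + 4 \left(-8\right)}{23} = \left(-134\right) \left(- \frac{1}{265}\right) + \left(19 - 32\right) \frac{1}{23} = \frac{134}{265} - \frac{13}{23} = - \frac{363}{6095}$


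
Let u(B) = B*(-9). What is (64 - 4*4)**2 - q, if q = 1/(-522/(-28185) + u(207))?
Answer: 40326255539/17502711 ≈ 2304.0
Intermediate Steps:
u(B) = -9*B
q = -9395/17502711 (q = 1/(-522/(-28185) - 9*207) = 1/(-522*(-1/28185) - 1863) = 1/(174/9395 - 1863) = 1/(-17502711/9395) = -9395/17502711 ≈ -0.00053677)
(64 - 4*4)**2 - q = (64 - 4*4)**2 - 1*(-9395/17502711) = (64 - 16)**2 + 9395/17502711 = 48**2 + 9395/17502711 = 2304 + 9395/17502711 = 40326255539/17502711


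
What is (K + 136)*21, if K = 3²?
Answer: 3045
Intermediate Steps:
K = 9
(K + 136)*21 = (9 + 136)*21 = 145*21 = 3045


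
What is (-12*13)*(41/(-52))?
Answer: 123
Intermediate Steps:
(-12*13)*(41/(-52)) = -6396*(-1)/52 = -156*(-41/52) = 123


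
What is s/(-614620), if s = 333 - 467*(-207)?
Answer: -48501/307310 ≈ -0.15782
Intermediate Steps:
s = 97002 (s = 333 + 96669 = 97002)
s/(-614620) = 97002/(-614620) = 97002*(-1/614620) = -48501/307310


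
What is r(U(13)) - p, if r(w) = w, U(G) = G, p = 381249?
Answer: -381236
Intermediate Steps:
r(U(13)) - p = 13 - 1*381249 = 13 - 381249 = -381236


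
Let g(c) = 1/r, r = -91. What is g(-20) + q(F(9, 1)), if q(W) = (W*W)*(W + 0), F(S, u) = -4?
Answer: -5825/91 ≈ -64.011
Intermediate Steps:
g(c) = -1/91 (g(c) = 1/(-91) = -1/91)
q(W) = W**3 (q(W) = W**2*W = W**3)
g(-20) + q(F(9, 1)) = -1/91 + (-4)**3 = -1/91 - 64 = -5825/91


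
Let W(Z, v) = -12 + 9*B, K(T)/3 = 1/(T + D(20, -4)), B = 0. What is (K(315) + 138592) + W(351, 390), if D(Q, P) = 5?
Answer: 44345603/320 ≈ 1.3858e+5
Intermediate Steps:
K(T) = 3/(5 + T) (K(T) = 3/(T + 5) = 3/(5 + T))
W(Z, v) = -12 (W(Z, v) = -12 + 9*0 = -12 + 0 = -12)
(K(315) + 138592) + W(351, 390) = (3/(5 + 315) + 138592) - 12 = (3/320 + 138592) - 12 = 44349443/320 - 12 = 44345603/320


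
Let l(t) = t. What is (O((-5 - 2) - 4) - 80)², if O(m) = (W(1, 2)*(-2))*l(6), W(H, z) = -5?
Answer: 400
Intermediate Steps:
O(m) = 60 (O(m) = -5*(-2)*6 = 10*6 = 60)
(O((-5 - 2) - 4) - 80)² = (60 - 80)² = (-20)² = 400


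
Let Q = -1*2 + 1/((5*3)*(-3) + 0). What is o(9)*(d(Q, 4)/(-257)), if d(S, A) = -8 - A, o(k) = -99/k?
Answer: -132/257 ≈ -0.51362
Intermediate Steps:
Q = -91/45 (Q = -2 + 1/(15*(-3) + 0) = -2 + 1/(-45 + 0) = -2 + 1/(-45) = -2 - 1/45 = -91/45 ≈ -2.0222)
o(9)*(d(Q, 4)/(-257)) = (-99/9)*((-8 - 1*4)/(-257)) = (-99*1/9)*((-8 - 4)*(-1/257)) = -(-132)*(-1)/257 = -11*12/257 = -132/257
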